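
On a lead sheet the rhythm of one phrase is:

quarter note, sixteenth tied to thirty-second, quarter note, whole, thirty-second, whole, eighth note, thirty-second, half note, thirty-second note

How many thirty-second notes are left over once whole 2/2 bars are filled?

10

One bar of 2/2 = 32 thirty-second notes.
Each duration in thirty-second notes: quarter note = 8; sixteenth tied to thirty-second (sixteenth + thirty-second) = 3; quarter note = 8; whole = 32; thirty-second = 1; whole = 32; eighth note = 4; thirty-second = 1; half note = 16; thirty-second note = 1.
Adding: 8 + 3 + 8 + 32 + 1 + 32 + 4 + 1 + 16 + 1 = 106.
106 ÷ 32 = 3 complete bars with 10 thirty-second notes remaining.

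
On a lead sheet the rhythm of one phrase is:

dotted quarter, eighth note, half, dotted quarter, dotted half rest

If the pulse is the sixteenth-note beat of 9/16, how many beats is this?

One sixteenth-note beat = 2 thirty-second notes.
Convert each value to thirty-second notes: dotted quarter = 12; eighth note = 4; half = 16; dotted quarter = 12; dotted half rest = 24.
Total: 12 + 4 + 16 + 12 + 24 = 68.
68 ÷ 2 = 34 beats.

34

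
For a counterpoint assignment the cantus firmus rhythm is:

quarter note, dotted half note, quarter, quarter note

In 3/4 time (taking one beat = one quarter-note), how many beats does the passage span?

One quarter-note beat = 2 eighth notes.
Each duration in eighth notes: quarter note = 2; dotted half note = 6; quarter = 2; quarter note = 2.
Sum: 2 + 6 + 2 + 2 = 12.
12 ÷ 2 = 6 beats.

6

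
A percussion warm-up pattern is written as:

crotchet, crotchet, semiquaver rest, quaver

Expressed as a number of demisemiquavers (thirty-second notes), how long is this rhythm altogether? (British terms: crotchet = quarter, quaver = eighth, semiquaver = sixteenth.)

In thirty-second notes: crotchet = 8; crotchet = 8; semiquaver rest = 2; quaver = 4.
Sum: 8 + 8 + 2 + 4 = 22 thirty-second notes.

22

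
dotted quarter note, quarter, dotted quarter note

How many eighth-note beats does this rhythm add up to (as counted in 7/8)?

One eighth-note beat = 2 sixteenth notes.
Express everything in sixteenth notes: dotted quarter note = 6; quarter = 4; dotted quarter note = 6.
Adding: 6 + 4 + 6 = 16.
16 ÷ 2 = 8 beats.

8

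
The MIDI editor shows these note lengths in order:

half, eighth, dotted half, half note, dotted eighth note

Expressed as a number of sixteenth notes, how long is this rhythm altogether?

Express everything in sixteenth notes: half = 8; eighth = 2; dotted half = 12; half note = 8; dotted eighth note = 3.
Altogether 8 + 2 + 12 + 8 + 3 = 33 sixteenth notes.

33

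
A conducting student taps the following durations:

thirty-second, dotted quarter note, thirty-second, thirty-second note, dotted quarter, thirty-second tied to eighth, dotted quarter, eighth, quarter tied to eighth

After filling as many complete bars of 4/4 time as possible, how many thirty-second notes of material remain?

28

One bar of 4/4 = 32 thirty-second notes.
Working in thirty-second notes: thirty-second = 1; dotted quarter note = 12; thirty-second = 1; thirty-second note = 1; dotted quarter = 12; thirty-second tied to eighth (thirty-second + eighth) = 5; dotted quarter = 12; eighth = 4; quarter tied to eighth (quarter + eighth) = 12.
Sum: 1 + 12 + 1 + 1 + 12 + 5 + 12 + 4 + 12 = 60.
60 ÷ 32 = 1 complete bar with 28 thirty-second notes remaining.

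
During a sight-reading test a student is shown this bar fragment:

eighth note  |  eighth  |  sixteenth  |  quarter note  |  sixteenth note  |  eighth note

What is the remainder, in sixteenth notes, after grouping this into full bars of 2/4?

4

One bar of 2/4 = 8 sixteenth notes.
Express everything in sixteenth notes: eighth note = 2; eighth = 2; sixteenth = 1; quarter note = 4; sixteenth note = 1; eighth note = 2.
Adding: 2 + 2 + 1 + 4 + 1 + 2 = 12.
12 ÷ 8 = 1 complete bar with 4 sixteenth notes remaining.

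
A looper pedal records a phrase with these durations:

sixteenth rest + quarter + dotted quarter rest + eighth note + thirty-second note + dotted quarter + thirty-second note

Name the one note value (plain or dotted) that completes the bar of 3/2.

quarter note

The bar of 3/2 = 48 thirty-second notes.
Each duration in thirty-second notes: sixteenth rest = 2; quarter = 8; dotted quarter rest = 12; eighth note = 4; thirty-second note = 1; dotted quarter = 12; thirty-second note = 1.
Altogether 2 + 8 + 12 + 4 + 1 + 12 + 1 = 40.
Remaining: 48 − 40 = 8 thirty-second notes, which is a quarter note.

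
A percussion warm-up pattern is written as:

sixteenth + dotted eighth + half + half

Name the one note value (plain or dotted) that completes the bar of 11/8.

The bar of 11/8 = 22 sixteenth notes.
Each duration in sixteenth notes: sixteenth = 1; dotted eighth = 3; half = 8; half = 8.
Adding: 1 + 3 + 8 + 8 = 20.
Remaining: 22 − 20 = 2 sixteenth notes, which is a eighth note.

eighth note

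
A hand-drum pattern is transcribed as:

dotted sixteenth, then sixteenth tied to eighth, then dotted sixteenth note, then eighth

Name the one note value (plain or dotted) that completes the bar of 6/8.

The bar of 6/8 = 24 thirty-second notes.
Each duration in thirty-second notes: dotted sixteenth = 3; sixteenth tied to eighth (sixteenth + eighth) = 6; dotted sixteenth note = 3; eighth = 4.
Sum: 3 + 6 + 3 + 4 = 16.
Remaining: 24 − 16 = 8 thirty-second notes, which is a quarter note.

quarter note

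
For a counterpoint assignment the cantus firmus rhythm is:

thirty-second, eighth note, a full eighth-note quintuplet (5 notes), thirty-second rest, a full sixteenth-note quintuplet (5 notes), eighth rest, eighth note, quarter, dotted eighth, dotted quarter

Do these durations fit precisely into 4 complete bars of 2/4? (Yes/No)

Yes

One bar of 2/4 = 16 thirty-second notes, so 4 bars = 64.
Working in thirty-second notes: thirty-second = 1; eighth note = 4; a full eighth-note quintuplet (5 notes) (five quintuplet eighths span one half) = 16; thirty-second rest = 1; a full sixteenth-note quintuplet (5 notes) (five quintuplet sixteenths span one quarter) = 8; eighth rest = 4; eighth note = 4; quarter = 8; dotted eighth = 6; dotted quarter = 12.
Altogether 1 + 4 + 16 + 1 + 8 + 4 + 4 + 8 + 6 + 12 = 64.
64 equals 64, so the answer is Yes.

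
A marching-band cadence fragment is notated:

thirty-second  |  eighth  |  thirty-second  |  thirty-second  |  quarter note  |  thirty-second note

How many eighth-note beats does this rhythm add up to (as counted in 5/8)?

One eighth-note beat = 4 thirty-second notes.
Each duration in thirty-second notes: thirty-second = 1; eighth = 4; thirty-second = 1; thirty-second = 1; quarter note = 8; thirty-second note = 1.
Altogether 1 + 4 + 1 + 1 + 8 + 1 = 16.
16 ÷ 4 = 4 beats.

4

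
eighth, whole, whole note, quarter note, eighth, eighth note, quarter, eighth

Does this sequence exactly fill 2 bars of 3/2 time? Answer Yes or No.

One bar of 3/2 = 12 eighth notes, so 2 bars = 24.
Convert each value to eighth notes: eighth = 1; whole = 8; whole note = 8; quarter note = 2; eighth = 1; eighth note = 1; quarter = 2; eighth = 1.
Total: 1 + 8 + 8 + 2 + 1 + 1 + 2 + 1 = 24.
24 equals 24, so the answer is Yes.

Yes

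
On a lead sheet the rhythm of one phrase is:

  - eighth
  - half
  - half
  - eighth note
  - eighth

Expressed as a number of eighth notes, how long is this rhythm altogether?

In eighth notes: eighth = 1; half = 4; half = 4; eighth note = 1; eighth = 1.
Altogether 1 + 4 + 4 + 1 + 1 = 11 eighth notes.

11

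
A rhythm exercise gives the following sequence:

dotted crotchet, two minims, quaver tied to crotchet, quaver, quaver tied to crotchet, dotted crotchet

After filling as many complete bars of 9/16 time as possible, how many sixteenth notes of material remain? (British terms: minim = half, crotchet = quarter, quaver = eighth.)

One bar of 9/16 = 9 sixteenth notes.
In sixteenth notes: dotted crotchet = 6; minim = 8; minim = 8; quaver tied to crotchet (quaver + crotchet) = 6; quaver = 2; quaver tied to crotchet (quaver + crotchet) = 6; dotted crotchet = 6.
Adding: 6 + 8 + 8 + 6 + 2 + 6 + 6 = 42.
42 ÷ 9 = 4 complete bars with 6 sixteenth notes remaining.

6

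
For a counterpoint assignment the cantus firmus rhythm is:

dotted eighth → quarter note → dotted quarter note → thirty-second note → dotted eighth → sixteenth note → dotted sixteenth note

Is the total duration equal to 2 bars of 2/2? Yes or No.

No

One bar of 2/2 = 32 thirty-second notes, so 2 bars = 64.
Convert each value to thirty-second notes: dotted eighth = 6; quarter note = 8; dotted quarter note = 12; thirty-second note = 1; dotted eighth = 6; sixteenth note = 2; dotted sixteenth note = 3.
Total: 6 + 8 + 12 + 1 + 6 + 2 + 3 = 38.
38 falls short of 64, so the answer is No.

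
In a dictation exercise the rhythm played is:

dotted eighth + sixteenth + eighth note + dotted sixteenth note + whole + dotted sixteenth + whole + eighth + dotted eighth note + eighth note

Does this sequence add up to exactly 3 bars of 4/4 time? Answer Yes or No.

One bar of 4/4 = 32 thirty-second notes, so 3 bars = 96.
In thirty-second notes: dotted eighth = 6; sixteenth = 2; eighth note = 4; dotted sixteenth note = 3; whole = 32; dotted sixteenth = 3; whole = 32; eighth = 4; dotted eighth note = 6; eighth note = 4.
Total: 6 + 2 + 4 + 3 + 32 + 3 + 32 + 4 + 6 + 4 = 96.
96 equals 96, so the answer is Yes.

Yes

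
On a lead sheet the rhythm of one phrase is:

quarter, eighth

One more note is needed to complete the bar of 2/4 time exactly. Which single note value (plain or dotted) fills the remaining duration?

eighth note

The bar of 2/4 = 4 eighth notes.
Working in eighth notes: quarter = 2; eighth = 1.
Sum: 2 + 1 = 3.
Remaining: 4 − 3 = 1 eighth note, which is a eighth note.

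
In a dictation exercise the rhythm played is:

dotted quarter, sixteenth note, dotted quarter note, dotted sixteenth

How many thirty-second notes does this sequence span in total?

29

In thirty-second notes: dotted quarter = 12; sixteenth note = 2; dotted quarter note = 12; dotted sixteenth = 3.
Total: 12 + 2 + 12 + 3 = 29 thirty-second notes.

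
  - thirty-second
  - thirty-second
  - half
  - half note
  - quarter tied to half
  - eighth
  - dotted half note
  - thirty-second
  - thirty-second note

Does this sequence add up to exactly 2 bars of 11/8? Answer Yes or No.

One bar of 11/8 = 44 thirty-second notes, so 2 bars = 88.
Express everything in thirty-second notes: thirty-second = 1; thirty-second = 1; half = 16; half note = 16; quarter tied to half (quarter + half) = 24; eighth = 4; dotted half note = 24; thirty-second = 1; thirty-second note = 1.
Adding: 1 + 1 + 16 + 16 + 24 + 4 + 24 + 1 + 1 = 88.
88 equals 88, so the answer is Yes.

Yes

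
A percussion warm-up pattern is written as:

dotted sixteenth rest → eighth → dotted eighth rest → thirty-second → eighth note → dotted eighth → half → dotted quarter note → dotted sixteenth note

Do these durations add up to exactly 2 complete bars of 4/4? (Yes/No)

No

One bar of 4/4 = 32 thirty-second notes, so 2 bars = 64.
Express everything in thirty-second notes: dotted sixteenth rest = 3; eighth = 4; dotted eighth rest = 6; thirty-second = 1; eighth note = 4; dotted eighth = 6; half = 16; dotted quarter note = 12; dotted sixteenth note = 3.
Adding: 3 + 4 + 6 + 1 + 4 + 6 + 16 + 12 + 3 = 55.
55 falls short of 64, so the answer is No.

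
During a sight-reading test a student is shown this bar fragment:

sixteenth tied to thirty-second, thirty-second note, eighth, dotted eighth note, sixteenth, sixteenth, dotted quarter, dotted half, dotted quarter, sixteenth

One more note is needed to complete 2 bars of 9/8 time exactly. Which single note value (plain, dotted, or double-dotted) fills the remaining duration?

2 bars of 9/8 = 72 thirty-second notes.
Each duration in thirty-second notes: sixteenth tied to thirty-second (sixteenth + thirty-second) = 3; thirty-second note = 1; eighth = 4; dotted eighth note = 6; sixteenth = 2; sixteenth = 2; dotted quarter = 12; dotted half = 24; dotted quarter = 12; sixteenth = 2.
Sum: 3 + 1 + 4 + 6 + 2 + 2 + 12 + 24 + 12 + 2 = 68.
Remaining: 72 − 68 = 4 thirty-second notes, which is a eighth note.

eighth note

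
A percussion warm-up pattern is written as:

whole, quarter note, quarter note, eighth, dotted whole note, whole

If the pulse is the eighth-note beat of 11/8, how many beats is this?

33

One eighth-note beat = 2 sixteenth notes.
Each duration in sixteenth notes: whole = 16; quarter note = 4; quarter note = 4; eighth = 2; dotted whole note = 24; whole = 16.
Adding: 16 + 4 + 4 + 2 + 24 + 16 = 66.
66 ÷ 2 = 33 beats.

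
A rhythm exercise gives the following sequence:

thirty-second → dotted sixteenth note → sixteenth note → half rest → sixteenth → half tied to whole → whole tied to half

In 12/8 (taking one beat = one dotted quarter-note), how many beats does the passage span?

10

One dotted quarter-note beat = 12 thirty-second notes.
In thirty-second notes: thirty-second = 1; dotted sixteenth note = 3; sixteenth note = 2; half rest = 16; sixteenth = 2; half tied to whole (half + whole) = 48; whole tied to half (whole + half) = 48.
Sum: 1 + 3 + 2 + 16 + 2 + 48 + 48 = 120.
120 ÷ 12 = 10 beats.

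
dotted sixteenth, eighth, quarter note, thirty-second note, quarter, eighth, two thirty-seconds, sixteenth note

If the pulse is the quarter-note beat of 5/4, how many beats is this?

One quarter-note beat = 8 thirty-second notes.
Working in thirty-second notes: dotted sixteenth = 3; eighth = 4; quarter note = 8; thirty-second note = 1; quarter = 8; eighth = 4; thirty-second = 1; thirty-second = 1; sixteenth note = 2.
Total: 3 + 4 + 8 + 1 + 8 + 4 + 1 + 1 + 2 = 32.
32 ÷ 8 = 4 beats.

4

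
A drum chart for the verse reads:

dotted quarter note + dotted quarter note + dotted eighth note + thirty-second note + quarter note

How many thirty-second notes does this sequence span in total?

Working in thirty-second notes: dotted quarter note = 12; dotted quarter note = 12; dotted eighth note = 6; thirty-second note = 1; quarter note = 8.
Total: 12 + 12 + 6 + 1 + 8 = 39 thirty-second notes.

39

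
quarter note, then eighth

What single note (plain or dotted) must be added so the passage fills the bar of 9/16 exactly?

dotted eighth note

The bar of 9/16 = 9 sixteenth notes.
In sixteenth notes: quarter note = 4; eighth = 2.
Total: 4 + 2 = 6.
Remaining: 9 − 6 = 3 sixteenth notes, which is a dotted eighth note.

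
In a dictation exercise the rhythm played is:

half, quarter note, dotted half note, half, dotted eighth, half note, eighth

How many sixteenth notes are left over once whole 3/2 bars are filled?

One bar of 3/2 = 24 sixteenth notes.
Express everything in sixteenth notes: half = 8; quarter note = 4; dotted half note = 12; half = 8; dotted eighth = 3; half note = 8; eighth = 2.
Altogether 8 + 4 + 12 + 8 + 3 + 8 + 2 = 45.
45 ÷ 24 = 1 complete bar with 21 sixteenth notes remaining.

21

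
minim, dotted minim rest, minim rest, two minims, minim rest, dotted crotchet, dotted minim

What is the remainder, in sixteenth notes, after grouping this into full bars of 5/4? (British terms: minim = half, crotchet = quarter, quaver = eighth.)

10

One bar of 5/4 = 10 eighth notes.
In eighth notes: minim = 4; dotted minim rest = 6; minim rest = 4; minim = 4; minim = 4; minim rest = 4; dotted crotchet = 3; dotted minim = 6.
Adding: 4 + 6 + 4 + 4 + 4 + 4 + 3 + 6 = 35.
35 ÷ 10 = 3 complete bars with 5 eighth notes remaining = 10 sixteenth notes.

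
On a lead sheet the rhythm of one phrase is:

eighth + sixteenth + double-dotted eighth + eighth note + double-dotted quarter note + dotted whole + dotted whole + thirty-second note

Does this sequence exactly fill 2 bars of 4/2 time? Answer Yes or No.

One bar of 4/2 = 64 thirty-second notes, so 2 bars = 128.
Express everything in thirty-second notes: eighth = 4; sixteenth = 2; double-dotted eighth = 7; eighth note = 4; double-dotted quarter note = 14; dotted whole = 48; dotted whole = 48; thirty-second note = 1.
Altogether 4 + 2 + 7 + 4 + 14 + 48 + 48 + 1 = 128.
128 equals 128, so the answer is Yes.

Yes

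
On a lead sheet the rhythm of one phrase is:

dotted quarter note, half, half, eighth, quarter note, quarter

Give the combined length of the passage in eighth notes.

Working in eighth notes: dotted quarter note = 3; half = 4; half = 4; eighth = 1; quarter note = 2; quarter = 2.
Adding: 3 + 4 + 4 + 1 + 2 + 2 = 16 eighth notes.

16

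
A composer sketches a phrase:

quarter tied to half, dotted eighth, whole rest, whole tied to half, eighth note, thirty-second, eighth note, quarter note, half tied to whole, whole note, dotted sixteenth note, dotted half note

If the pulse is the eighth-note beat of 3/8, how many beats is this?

One eighth-note beat = 4 thirty-second notes.
Express everything in thirty-second notes: quarter tied to half (quarter + half) = 24; dotted eighth = 6; whole rest = 32; whole tied to half (whole + half) = 48; eighth note = 4; thirty-second = 1; eighth note = 4; quarter note = 8; half tied to whole (half + whole) = 48; whole note = 32; dotted sixteenth note = 3; dotted half note = 24.
Altogether 24 + 6 + 32 + 48 + 4 + 1 + 4 + 8 + 48 + 32 + 3 + 24 = 234.
234 ÷ 4 = 58.5 beats.

58.5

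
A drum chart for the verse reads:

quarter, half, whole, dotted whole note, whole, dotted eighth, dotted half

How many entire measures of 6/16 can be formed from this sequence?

13

One bar of 6/16 = 6 sixteenth notes.
In sixteenth notes: quarter = 4; half = 8; whole = 16; dotted whole note = 24; whole = 16; dotted eighth = 3; dotted half = 12.
Total: 4 + 8 + 16 + 24 + 16 + 3 + 12 = 83.
83 ÷ 6 = 13 complete bars with 5 left over.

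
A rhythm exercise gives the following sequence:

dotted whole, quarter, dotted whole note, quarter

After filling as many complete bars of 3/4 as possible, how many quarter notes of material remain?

2

One bar of 3/4 = 3 quarter notes.
Working in quarter notes: dotted whole = 6; quarter = 1; dotted whole note = 6; quarter = 1.
Adding: 6 + 1 + 6 + 1 = 14.
14 ÷ 3 = 4 complete bars with 2 quarter notes remaining.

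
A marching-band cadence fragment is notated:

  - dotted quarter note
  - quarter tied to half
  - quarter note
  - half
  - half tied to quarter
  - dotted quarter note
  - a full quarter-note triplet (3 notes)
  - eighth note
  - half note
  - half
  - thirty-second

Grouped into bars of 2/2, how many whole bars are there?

4

One bar of 2/2 = 32 thirty-second notes.
Express everything in thirty-second notes: dotted quarter note = 12; quarter tied to half (quarter + half) = 24; quarter note = 8; half = 16; half tied to quarter (half + quarter) = 24; dotted quarter note = 12; a full quarter-note triplet (3 notes) (three triplet quarters span one half) = 16; eighth note = 4; half note = 16; half = 16; thirty-second = 1.
Sum: 12 + 24 + 8 + 16 + 24 + 12 + 16 + 4 + 16 + 16 + 1 = 149.
149 ÷ 32 = 4 complete bars with 21 left over.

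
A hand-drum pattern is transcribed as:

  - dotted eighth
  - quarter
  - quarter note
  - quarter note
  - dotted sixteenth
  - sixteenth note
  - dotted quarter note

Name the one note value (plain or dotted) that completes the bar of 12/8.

The bar of 12/8 = 48 thirty-second notes.
Working in thirty-second notes: dotted eighth = 6; quarter = 8; quarter note = 8; quarter note = 8; dotted sixteenth = 3; sixteenth note = 2; dotted quarter note = 12.
Sum: 6 + 8 + 8 + 8 + 3 + 2 + 12 = 47.
Remaining: 48 − 47 = 1 thirty-second note, which is a thirty-second note.

thirty-second note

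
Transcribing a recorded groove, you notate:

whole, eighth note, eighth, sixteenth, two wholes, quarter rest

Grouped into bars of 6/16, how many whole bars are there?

One bar of 6/16 = 6 sixteenth notes.
Working in sixteenth notes: whole = 16; eighth note = 2; eighth = 2; sixteenth = 1; whole = 16; whole = 16; quarter rest = 4.
Adding: 16 + 2 + 2 + 1 + 16 + 16 + 4 = 57.
57 ÷ 6 = 9 complete bars with 3 left over.

9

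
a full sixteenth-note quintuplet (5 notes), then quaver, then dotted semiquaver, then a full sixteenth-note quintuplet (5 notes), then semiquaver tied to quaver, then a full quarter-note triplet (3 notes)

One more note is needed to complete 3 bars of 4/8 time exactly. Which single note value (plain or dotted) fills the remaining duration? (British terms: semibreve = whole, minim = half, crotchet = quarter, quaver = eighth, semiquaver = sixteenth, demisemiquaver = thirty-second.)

dotted sixteenth note

3 bars of 4/8 = 48 thirty-second notes.
In thirty-second notes: a full sixteenth-note quintuplet (5 notes) (five quintuplet sixteenths span one quarter) = 8; quaver = 4; dotted semiquaver = 3; a full sixteenth-note quintuplet (5 notes) (five quintuplet sixteenths span one quarter) = 8; semiquaver tied to quaver (semiquaver + quaver) = 6; a full quarter-note triplet (3 notes) (three triplet quarters span one half) = 16.
Adding: 8 + 4 + 3 + 8 + 6 + 16 = 45.
Remaining: 48 − 45 = 3 thirty-second notes, which is a dotted sixteenth note.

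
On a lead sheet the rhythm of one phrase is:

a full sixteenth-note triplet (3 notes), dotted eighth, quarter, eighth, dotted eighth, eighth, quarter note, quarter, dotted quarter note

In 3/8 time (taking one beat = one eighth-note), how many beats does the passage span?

15

One eighth-note beat = 2 sixteenth notes.
In sixteenth notes: a full sixteenth-note triplet (3 notes) (three triplet sixteenths span one eighth) = 2; dotted eighth = 3; quarter = 4; eighth = 2; dotted eighth = 3; eighth = 2; quarter note = 4; quarter = 4; dotted quarter note = 6.
Total: 2 + 3 + 4 + 2 + 3 + 2 + 4 + 4 + 6 = 30.
30 ÷ 2 = 15 beats.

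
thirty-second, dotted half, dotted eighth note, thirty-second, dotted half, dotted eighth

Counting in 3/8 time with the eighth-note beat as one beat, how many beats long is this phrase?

15.5

One eighth-note beat = 4 thirty-second notes.
Express everything in thirty-second notes: thirty-second = 1; dotted half = 24; dotted eighth note = 6; thirty-second = 1; dotted half = 24; dotted eighth = 6.
Adding: 1 + 24 + 6 + 1 + 24 + 6 = 62.
62 ÷ 4 = 15.5 beats.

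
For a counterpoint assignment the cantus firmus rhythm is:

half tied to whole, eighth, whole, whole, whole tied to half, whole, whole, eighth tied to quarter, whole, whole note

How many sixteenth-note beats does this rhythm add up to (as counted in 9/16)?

One sixteenth-note beat = 2 thirty-second notes.
Working in thirty-second notes: half tied to whole (half + whole) = 48; eighth = 4; whole = 32; whole = 32; whole tied to half (whole + half) = 48; whole = 32; whole = 32; eighth tied to quarter (eighth + quarter) = 12; whole = 32; whole note = 32.
Total: 48 + 4 + 32 + 32 + 48 + 32 + 32 + 12 + 32 + 32 = 304.
304 ÷ 2 = 152 beats.

152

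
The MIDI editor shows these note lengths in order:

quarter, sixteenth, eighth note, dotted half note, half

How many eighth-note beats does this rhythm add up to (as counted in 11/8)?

One eighth-note beat = 2 sixteenth notes.
Each duration in sixteenth notes: quarter = 4; sixteenth = 1; eighth note = 2; dotted half note = 12; half = 8.
Total: 4 + 1 + 2 + 12 + 8 = 27.
27 ÷ 2 = 13.5 beats.

13.5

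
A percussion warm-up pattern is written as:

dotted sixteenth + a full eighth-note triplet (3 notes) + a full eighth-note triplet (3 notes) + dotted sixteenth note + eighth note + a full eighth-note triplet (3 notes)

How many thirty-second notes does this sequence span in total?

34

In thirty-second notes: dotted sixteenth = 3; a full eighth-note triplet (3 notes) (three triplet eighths span one quarter) = 8; a full eighth-note triplet (3 notes) (three triplet eighths span one quarter) = 8; dotted sixteenth note = 3; eighth note = 4; a full eighth-note triplet (3 notes) (three triplet eighths span one quarter) = 8.
Total: 3 + 8 + 8 + 3 + 4 + 8 = 34 thirty-second notes.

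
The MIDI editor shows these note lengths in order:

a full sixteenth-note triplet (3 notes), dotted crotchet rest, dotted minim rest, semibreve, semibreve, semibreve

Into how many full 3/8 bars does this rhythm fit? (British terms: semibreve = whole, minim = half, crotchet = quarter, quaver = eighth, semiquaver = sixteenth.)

One bar of 3/8 = 3 eighth notes.
Each duration in eighth notes: a full sixteenth-note triplet (3 notes) (three triplet sixteenths span one eighth) = 1; dotted crotchet rest = 3; dotted minim rest = 6; semibreve = 8; semibreve = 8; semibreve = 8.
Total: 1 + 3 + 6 + 8 + 8 + 8 = 34.
34 ÷ 3 = 11 complete bars with 1 left over.

11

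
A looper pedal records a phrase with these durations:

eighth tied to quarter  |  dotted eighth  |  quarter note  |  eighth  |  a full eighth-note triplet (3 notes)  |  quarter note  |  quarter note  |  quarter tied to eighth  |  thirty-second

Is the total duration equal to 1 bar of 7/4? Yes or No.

No

One bar of 7/4 = 56 thirty-second notes.
Each duration in thirty-second notes: eighth tied to quarter (eighth + quarter) = 12; dotted eighth = 6; quarter note = 8; eighth = 4; a full eighth-note triplet (3 notes) (three triplet eighths span one quarter) = 8; quarter note = 8; quarter note = 8; quarter tied to eighth (quarter + eighth) = 12; thirty-second = 1.
Altogether 12 + 6 + 8 + 4 + 8 + 8 + 8 + 12 + 1 = 67.
67 exceeds 56, so the answer is No.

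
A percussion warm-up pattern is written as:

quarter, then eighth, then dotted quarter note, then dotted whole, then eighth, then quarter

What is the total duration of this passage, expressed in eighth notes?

21

Convert each value to eighth notes: quarter = 2; eighth = 1; dotted quarter note = 3; dotted whole = 12; eighth = 1; quarter = 2.
Sum: 2 + 1 + 3 + 12 + 1 + 2 = 21 eighth notes.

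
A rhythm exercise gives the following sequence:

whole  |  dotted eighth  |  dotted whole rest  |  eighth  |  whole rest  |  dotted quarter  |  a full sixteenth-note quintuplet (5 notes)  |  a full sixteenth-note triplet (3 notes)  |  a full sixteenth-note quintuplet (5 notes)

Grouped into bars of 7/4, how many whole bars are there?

2

One bar of 7/4 = 28 sixteenth notes.
Working in sixteenth notes: whole = 16; dotted eighth = 3; dotted whole rest = 24; eighth = 2; whole rest = 16; dotted quarter = 6; a full sixteenth-note quintuplet (5 notes) (five quintuplet sixteenths span one quarter) = 4; a full sixteenth-note triplet (3 notes) (three triplet sixteenths span one eighth) = 2; a full sixteenth-note quintuplet (5 notes) (five quintuplet sixteenths span one quarter) = 4.
Sum: 16 + 3 + 24 + 2 + 16 + 6 + 4 + 2 + 4 = 77.
77 ÷ 28 = 2 complete bars with 21 left over.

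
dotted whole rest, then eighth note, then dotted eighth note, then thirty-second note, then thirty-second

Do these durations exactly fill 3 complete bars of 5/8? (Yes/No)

One bar of 5/8 = 20 thirty-second notes, so 3 bars = 60.
Express everything in thirty-second notes: dotted whole rest = 48; eighth note = 4; dotted eighth note = 6; thirty-second note = 1; thirty-second = 1.
Sum: 48 + 4 + 6 + 1 + 1 = 60.
60 equals 60, so the answer is Yes.

Yes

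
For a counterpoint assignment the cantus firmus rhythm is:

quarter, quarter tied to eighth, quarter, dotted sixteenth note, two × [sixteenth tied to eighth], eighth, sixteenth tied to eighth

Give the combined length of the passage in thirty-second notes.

Express everything in thirty-second notes: quarter = 8; quarter tied to eighth (quarter + eighth) = 12; quarter = 8; dotted sixteenth note = 3; sixteenth tied to eighth (sixteenth + eighth) = 6; sixteenth tied to eighth (sixteenth + eighth) = 6; eighth = 4; sixteenth tied to eighth (sixteenth + eighth) = 6.
Sum: 8 + 12 + 8 + 3 + 6 + 6 + 4 + 6 = 53 thirty-second notes.

53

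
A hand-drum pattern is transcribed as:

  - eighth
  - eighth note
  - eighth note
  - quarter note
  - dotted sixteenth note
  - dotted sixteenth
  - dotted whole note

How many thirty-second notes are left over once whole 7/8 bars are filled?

18

One bar of 7/8 = 28 thirty-second notes.
In thirty-second notes: eighth = 4; eighth note = 4; eighth note = 4; quarter note = 8; dotted sixteenth note = 3; dotted sixteenth = 3; dotted whole note = 48.
Sum: 4 + 4 + 4 + 8 + 3 + 3 + 48 = 74.
74 ÷ 28 = 2 complete bars with 18 thirty-second notes remaining.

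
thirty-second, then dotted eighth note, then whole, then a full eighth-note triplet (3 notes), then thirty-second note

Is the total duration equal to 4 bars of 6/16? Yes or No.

One bar of 6/16 = 12 thirty-second notes, so 4 bars = 48.
Convert each value to thirty-second notes: thirty-second = 1; dotted eighth note = 6; whole = 32; a full eighth-note triplet (3 notes) (three triplet eighths span one quarter) = 8; thirty-second note = 1.
Total: 1 + 6 + 32 + 8 + 1 = 48.
48 equals 48, so the answer is Yes.

Yes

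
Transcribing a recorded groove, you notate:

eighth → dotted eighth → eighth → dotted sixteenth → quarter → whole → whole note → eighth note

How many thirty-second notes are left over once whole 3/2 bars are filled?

45

One bar of 3/2 = 48 thirty-second notes.
In thirty-second notes: eighth = 4; dotted eighth = 6; eighth = 4; dotted sixteenth = 3; quarter = 8; whole = 32; whole note = 32; eighth note = 4.
Sum: 4 + 6 + 4 + 3 + 8 + 32 + 32 + 4 = 93.
93 ÷ 48 = 1 complete bar with 45 thirty-second notes remaining.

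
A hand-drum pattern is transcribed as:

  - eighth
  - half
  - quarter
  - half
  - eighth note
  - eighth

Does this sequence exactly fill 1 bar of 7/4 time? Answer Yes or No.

One bar of 7/4 = 14 eighth notes.
Each duration in eighth notes: eighth = 1; half = 4; quarter = 2; half = 4; eighth note = 1; eighth = 1.
Sum: 1 + 4 + 2 + 4 + 1 + 1 = 13.
13 falls short of 14, so the answer is No.

No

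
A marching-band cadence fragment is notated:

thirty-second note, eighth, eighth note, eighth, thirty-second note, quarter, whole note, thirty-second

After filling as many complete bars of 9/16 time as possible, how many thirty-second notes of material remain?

One bar of 9/16 = 18 thirty-second notes.
In thirty-second notes: thirty-second note = 1; eighth = 4; eighth note = 4; eighth = 4; thirty-second note = 1; quarter = 8; whole note = 32; thirty-second = 1.
Sum: 1 + 4 + 4 + 4 + 1 + 8 + 32 + 1 = 55.
55 ÷ 18 = 3 complete bars with 1 thirty-second note remaining.

1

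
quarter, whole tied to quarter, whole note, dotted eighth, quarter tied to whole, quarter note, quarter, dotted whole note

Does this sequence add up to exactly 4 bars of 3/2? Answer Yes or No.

One bar of 3/2 = 24 sixteenth notes, so 4 bars = 96.
Each duration in sixteenth notes: quarter = 4; whole tied to quarter (whole + quarter) = 20; whole note = 16; dotted eighth = 3; quarter tied to whole (quarter + whole) = 20; quarter note = 4; quarter = 4; dotted whole note = 24.
Altogether 4 + 20 + 16 + 3 + 20 + 4 + 4 + 24 = 95.
95 falls short of 96, so the answer is No.

No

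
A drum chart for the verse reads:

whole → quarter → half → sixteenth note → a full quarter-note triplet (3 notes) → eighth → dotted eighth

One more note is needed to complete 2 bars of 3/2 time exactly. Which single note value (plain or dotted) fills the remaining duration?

dotted quarter note

2 bars of 3/2 = 48 sixteenth notes.
Working in sixteenth notes: whole = 16; quarter = 4; half = 8; sixteenth note = 1; a full quarter-note triplet (3 notes) (three triplet quarters span one half) = 8; eighth = 2; dotted eighth = 3.
Sum: 16 + 4 + 8 + 1 + 8 + 2 + 3 = 42.
Remaining: 48 − 42 = 6 sixteenth notes, which is a dotted quarter note.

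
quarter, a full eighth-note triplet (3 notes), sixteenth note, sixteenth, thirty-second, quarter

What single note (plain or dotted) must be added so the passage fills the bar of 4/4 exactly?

dotted sixteenth note

The bar of 4/4 = 32 thirty-second notes.
Express everything in thirty-second notes: quarter = 8; a full eighth-note triplet (3 notes) (three triplet eighths span one quarter) = 8; sixteenth note = 2; sixteenth = 2; thirty-second = 1; quarter = 8.
Sum: 8 + 8 + 2 + 2 + 1 + 8 = 29.
Remaining: 32 − 29 = 3 thirty-second notes, which is a dotted sixteenth note.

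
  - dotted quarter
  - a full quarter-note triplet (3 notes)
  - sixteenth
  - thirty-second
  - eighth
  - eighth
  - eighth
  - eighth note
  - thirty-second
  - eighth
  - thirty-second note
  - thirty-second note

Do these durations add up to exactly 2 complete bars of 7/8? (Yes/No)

One bar of 7/8 = 28 thirty-second notes, so 2 bars = 56.
Express everything in thirty-second notes: dotted quarter = 12; a full quarter-note triplet (3 notes) (three triplet quarters span one half) = 16; sixteenth = 2; thirty-second = 1; eighth = 4; eighth = 4; eighth = 4; eighth note = 4; thirty-second = 1; eighth = 4; thirty-second note = 1; thirty-second note = 1.
Adding: 12 + 16 + 2 + 1 + 4 + 4 + 4 + 4 + 1 + 4 + 1 + 1 = 54.
54 falls short of 56, so the answer is No.

No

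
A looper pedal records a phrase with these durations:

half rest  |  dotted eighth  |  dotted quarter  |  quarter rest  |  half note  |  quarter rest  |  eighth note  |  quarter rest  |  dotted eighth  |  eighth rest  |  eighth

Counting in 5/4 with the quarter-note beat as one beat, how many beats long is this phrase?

11.5

One quarter-note beat = 4 sixteenth notes.
In sixteenth notes: half rest = 8; dotted eighth = 3; dotted quarter = 6; quarter rest = 4; half note = 8; quarter rest = 4; eighth note = 2; quarter rest = 4; dotted eighth = 3; eighth rest = 2; eighth = 2.
Total: 8 + 3 + 6 + 4 + 8 + 4 + 2 + 4 + 3 + 2 + 2 = 46.
46 ÷ 4 = 11.5 beats.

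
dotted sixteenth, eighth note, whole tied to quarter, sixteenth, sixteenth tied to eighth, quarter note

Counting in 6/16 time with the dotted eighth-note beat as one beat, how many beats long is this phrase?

One dotted eighth-note beat = 6 thirty-second notes.
Each duration in thirty-second notes: dotted sixteenth = 3; eighth note = 4; whole tied to quarter (whole + quarter) = 40; sixteenth = 2; sixteenth tied to eighth (sixteenth + eighth) = 6; quarter note = 8.
Sum: 3 + 4 + 40 + 2 + 6 + 8 = 63.
63 ÷ 6 = 10.5 beats.

10.5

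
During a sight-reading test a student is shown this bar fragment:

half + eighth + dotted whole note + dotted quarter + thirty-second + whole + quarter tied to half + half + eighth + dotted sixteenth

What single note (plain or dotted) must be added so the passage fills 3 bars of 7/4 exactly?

3 bars of 7/4 = 168 thirty-second notes.
Express everything in thirty-second notes: half = 16; eighth = 4; dotted whole note = 48; dotted quarter = 12; thirty-second = 1; whole = 32; quarter tied to half (quarter + half) = 24; half = 16; eighth = 4; dotted sixteenth = 3.
Adding: 16 + 4 + 48 + 12 + 1 + 32 + 24 + 16 + 4 + 3 = 160.
Remaining: 168 − 160 = 8 thirty-second notes, which is a quarter note.

quarter note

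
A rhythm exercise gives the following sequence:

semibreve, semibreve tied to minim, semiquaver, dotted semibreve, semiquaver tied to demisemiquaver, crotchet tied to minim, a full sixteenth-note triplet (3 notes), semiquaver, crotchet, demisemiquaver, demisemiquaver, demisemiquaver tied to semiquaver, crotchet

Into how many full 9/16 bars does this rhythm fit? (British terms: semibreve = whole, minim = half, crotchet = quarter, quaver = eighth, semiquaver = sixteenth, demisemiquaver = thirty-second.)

One bar of 9/16 = 18 thirty-second notes.
Each duration in thirty-second notes: semibreve = 32; semibreve tied to minim (semibreve + minim) = 48; semiquaver = 2; dotted semibreve = 48; semiquaver tied to demisemiquaver (semiquaver + demisemiquaver) = 3; crotchet tied to minim (crotchet + minim) = 24; a full sixteenth-note triplet (3 notes) (three triplet sixteenths span one eighth) = 4; semiquaver = 2; crotchet = 8; demisemiquaver = 1; demisemiquaver = 1; demisemiquaver tied to semiquaver (demisemiquaver + semiquaver) = 3; crotchet = 8.
Total: 32 + 48 + 2 + 48 + 3 + 24 + 4 + 2 + 8 + 1 + 1 + 3 + 8 = 184.
184 ÷ 18 = 10 complete bars with 4 left over.

10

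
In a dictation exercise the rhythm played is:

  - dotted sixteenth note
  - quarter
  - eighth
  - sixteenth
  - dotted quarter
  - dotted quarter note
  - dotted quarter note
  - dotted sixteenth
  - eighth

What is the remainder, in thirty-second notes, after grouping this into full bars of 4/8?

One bar of 4/8 = 16 thirty-second notes.
Working in thirty-second notes: dotted sixteenth note = 3; quarter = 8; eighth = 4; sixteenth = 2; dotted quarter = 12; dotted quarter note = 12; dotted quarter note = 12; dotted sixteenth = 3; eighth = 4.
Altogether 3 + 8 + 4 + 2 + 12 + 12 + 12 + 3 + 4 = 60.
60 ÷ 16 = 3 complete bars with 12 thirty-second notes remaining.

12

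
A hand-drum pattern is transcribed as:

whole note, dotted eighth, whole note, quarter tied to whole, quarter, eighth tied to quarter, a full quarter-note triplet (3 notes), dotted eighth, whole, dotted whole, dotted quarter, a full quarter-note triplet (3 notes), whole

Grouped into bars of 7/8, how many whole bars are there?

10

One bar of 7/8 = 14 sixteenth notes.
Working in sixteenth notes: whole note = 16; dotted eighth = 3; whole note = 16; quarter tied to whole (quarter + whole) = 20; quarter = 4; eighth tied to quarter (eighth + quarter) = 6; a full quarter-note triplet (3 notes) (three triplet quarters span one half) = 8; dotted eighth = 3; whole = 16; dotted whole = 24; dotted quarter = 6; a full quarter-note triplet (3 notes) (three triplet quarters span one half) = 8; whole = 16.
Total: 16 + 3 + 16 + 20 + 4 + 6 + 8 + 3 + 16 + 24 + 6 + 8 + 16 = 146.
146 ÷ 14 = 10 complete bars with 6 left over.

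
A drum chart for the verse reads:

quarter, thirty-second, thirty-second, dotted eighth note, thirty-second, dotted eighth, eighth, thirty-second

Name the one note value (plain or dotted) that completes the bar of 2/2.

The bar of 2/2 = 32 thirty-second notes.
Express everything in thirty-second notes: quarter = 8; thirty-second = 1; thirty-second = 1; dotted eighth note = 6; thirty-second = 1; dotted eighth = 6; eighth = 4; thirty-second = 1.
Adding: 8 + 1 + 1 + 6 + 1 + 6 + 4 + 1 = 28.
Remaining: 32 − 28 = 4 thirty-second notes, which is a eighth note.

eighth note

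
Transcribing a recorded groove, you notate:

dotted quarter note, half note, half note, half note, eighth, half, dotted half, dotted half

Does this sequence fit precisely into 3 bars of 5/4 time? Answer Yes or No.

No

One bar of 5/4 = 10 eighth notes, so 3 bars = 30.
Express everything in eighth notes: dotted quarter note = 3; half note = 4; half note = 4; half note = 4; eighth = 1; half = 4; dotted half = 6; dotted half = 6.
Adding: 3 + 4 + 4 + 4 + 1 + 4 + 6 + 6 = 32.
32 exceeds 30, so the answer is No.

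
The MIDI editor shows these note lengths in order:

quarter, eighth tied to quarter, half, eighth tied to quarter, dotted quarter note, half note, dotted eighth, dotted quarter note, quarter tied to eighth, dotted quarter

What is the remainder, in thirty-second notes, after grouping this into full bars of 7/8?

6

One bar of 7/8 = 14 sixteenth notes.
In sixteenth notes: quarter = 4; eighth tied to quarter (eighth + quarter) = 6; half = 8; eighth tied to quarter (eighth + quarter) = 6; dotted quarter note = 6; half note = 8; dotted eighth = 3; dotted quarter note = 6; quarter tied to eighth (quarter + eighth) = 6; dotted quarter = 6.
Total: 4 + 6 + 8 + 6 + 6 + 8 + 3 + 6 + 6 + 6 = 59.
59 ÷ 14 = 4 complete bars with 3 sixteenth notes remaining = 6 thirty-second notes.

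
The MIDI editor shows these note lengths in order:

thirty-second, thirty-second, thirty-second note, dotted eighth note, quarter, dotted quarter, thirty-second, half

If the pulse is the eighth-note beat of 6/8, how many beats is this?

11.5

One eighth-note beat = 4 thirty-second notes.
Convert each value to thirty-second notes: thirty-second = 1; thirty-second = 1; thirty-second note = 1; dotted eighth note = 6; quarter = 8; dotted quarter = 12; thirty-second = 1; half = 16.
Sum: 1 + 1 + 1 + 6 + 8 + 12 + 1 + 16 = 46.
46 ÷ 4 = 11.5 beats.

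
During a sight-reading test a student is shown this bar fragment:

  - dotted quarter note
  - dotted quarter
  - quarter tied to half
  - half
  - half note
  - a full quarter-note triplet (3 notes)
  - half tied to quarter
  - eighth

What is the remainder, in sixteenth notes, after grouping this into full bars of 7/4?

One bar of 7/4 = 14 eighth notes.
In eighth notes: dotted quarter note = 3; dotted quarter = 3; quarter tied to half (quarter + half) = 6; half = 4; half note = 4; a full quarter-note triplet (3 notes) (three triplet quarters span one half) = 4; half tied to quarter (half + quarter) = 6; eighth = 1.
Adding: 3 + 3 + 6 + 4 + 4 + 4 + 6 + 1 = 31.
31 ÷ 14 = 2 complete bars with 3 eighth notes remaining = 6 sixteenth notes.

6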